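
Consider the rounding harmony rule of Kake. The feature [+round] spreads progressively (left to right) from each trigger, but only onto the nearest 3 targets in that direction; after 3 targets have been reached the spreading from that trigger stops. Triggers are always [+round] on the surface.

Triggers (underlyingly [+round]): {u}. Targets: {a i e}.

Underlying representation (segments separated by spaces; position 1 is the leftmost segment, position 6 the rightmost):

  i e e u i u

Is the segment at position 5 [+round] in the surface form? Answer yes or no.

From /u/ at 4 rightward: 5 /i/ → [+round]; 6 /u/ is itself a trigger — this domain ends here.
From /u/ at 6 rightward: word edge.
Targets with no active source: positions 1 2 3 stay [-round].
[+round] positions on the surface: 4 5 6.

yes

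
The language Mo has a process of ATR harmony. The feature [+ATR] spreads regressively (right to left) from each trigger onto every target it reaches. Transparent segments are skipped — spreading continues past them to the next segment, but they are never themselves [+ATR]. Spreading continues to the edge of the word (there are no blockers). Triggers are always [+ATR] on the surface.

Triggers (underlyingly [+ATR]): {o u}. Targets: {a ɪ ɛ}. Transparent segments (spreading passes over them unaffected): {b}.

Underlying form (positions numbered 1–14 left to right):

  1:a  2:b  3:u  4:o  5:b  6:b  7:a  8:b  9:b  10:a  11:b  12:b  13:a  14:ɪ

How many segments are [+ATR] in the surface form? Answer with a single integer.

3

From /u/ at 3 leftward: 2 /b/ transparent; 1 /a/ → [+ATR]; word edge.
From /o/ at 4 leftward: 3 /u/ is itself a trigger — this domain ends here.
Targets with no active source: positions 7 10 13 14 stay [-ATR].
[+ATR] positions on the surface: 1 3 4.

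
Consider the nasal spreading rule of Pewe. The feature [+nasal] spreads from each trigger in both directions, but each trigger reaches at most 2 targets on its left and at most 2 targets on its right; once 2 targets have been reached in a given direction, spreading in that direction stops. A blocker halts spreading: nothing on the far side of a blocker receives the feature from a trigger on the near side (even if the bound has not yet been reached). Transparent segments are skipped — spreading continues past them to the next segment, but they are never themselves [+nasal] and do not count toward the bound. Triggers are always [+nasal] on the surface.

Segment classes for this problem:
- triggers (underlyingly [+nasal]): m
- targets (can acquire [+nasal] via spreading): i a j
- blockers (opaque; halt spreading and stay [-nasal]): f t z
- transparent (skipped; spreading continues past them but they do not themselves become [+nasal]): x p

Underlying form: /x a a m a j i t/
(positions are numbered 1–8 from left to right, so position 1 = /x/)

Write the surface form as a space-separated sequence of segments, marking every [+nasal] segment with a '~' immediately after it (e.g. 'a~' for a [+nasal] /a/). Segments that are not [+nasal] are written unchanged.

From /m/ at 4 rightward: 5 /a/ → [+nasal]; 6 /j/ → [+nasal]; bound reached.
From /m/ at 4 leftward: 3 /a/ → [+nasal]; 2 /a/ → [+nasal]; bound reached.
Target with no active source: position 7 stays [-nasal].
[+nasal] positions on the surface: 2 3 4 5 6.

x a~ a~ m~ a~ j~ i t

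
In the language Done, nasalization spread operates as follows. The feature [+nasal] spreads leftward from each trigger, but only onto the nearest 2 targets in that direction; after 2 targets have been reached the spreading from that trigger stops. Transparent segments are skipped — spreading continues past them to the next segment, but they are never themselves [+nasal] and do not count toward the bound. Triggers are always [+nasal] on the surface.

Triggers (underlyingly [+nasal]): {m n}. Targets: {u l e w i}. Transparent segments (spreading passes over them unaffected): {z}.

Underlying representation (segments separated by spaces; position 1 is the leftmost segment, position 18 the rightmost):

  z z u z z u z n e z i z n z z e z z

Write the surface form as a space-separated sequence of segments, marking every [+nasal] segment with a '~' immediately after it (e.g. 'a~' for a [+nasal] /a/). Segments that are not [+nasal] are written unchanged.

From /n/ at 8 leftward: 7 /z/ transparent; 6 /u/ → [+nasal]; 5 /z/ transparent; 4 /z/ transparent; 3 /u/ → [+nasal]; bound reached.
From /n/ at 13 leftward: 12 /z/ transparent; 11 /i/ → [+nasal]; 10 /z/ transparent; 9 /e/ → [+nasal]; bound reached.
Target with no active source: position 16 stays [-nasal].
[+nasal] positions on the surface: 3 6 8 9 11 13.

z z u~ z z u~ z n~ e~ z i~ z n~ z z e z z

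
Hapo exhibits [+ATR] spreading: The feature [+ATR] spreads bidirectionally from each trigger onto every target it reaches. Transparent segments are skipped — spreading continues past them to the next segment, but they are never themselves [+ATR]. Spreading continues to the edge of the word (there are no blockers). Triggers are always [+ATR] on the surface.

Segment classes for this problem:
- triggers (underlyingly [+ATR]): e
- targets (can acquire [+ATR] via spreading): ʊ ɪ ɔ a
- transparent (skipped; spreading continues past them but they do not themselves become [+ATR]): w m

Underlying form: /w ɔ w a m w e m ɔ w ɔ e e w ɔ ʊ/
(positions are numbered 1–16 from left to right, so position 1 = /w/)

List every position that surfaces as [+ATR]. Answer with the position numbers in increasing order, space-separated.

From /e/ at 7 rightward: 8 /m/ transparent; 9 /ɔ/ → [+ATR]; 10 /w/ transparent; 11 /ɔ/ → [+ATR]; 12 /e/ is itself a trigger — this domain ends here.
From /e/ at 7 leftward: 6 /w/ transparent; 5 /m/ transparent; 4 /a/ → [+ATR]; 3 /w/ transparent; 2 /ɔ/ → [+ATR]; 1 /w/ transparent; word edge.
From /e/ at 12 rightward: 13 /e/ is itself a trigger — this domain ends here.
From /e/ at 12 leftward: 11 /ɔ/ → [+ATR]; 10 /w/ transparent; 9 /ɔ/ → [+ATR]; 8 /m/ transparent; 7 /e/ is itself a trigger — this domain ends here.
From /e/ at 13 rightward: 14 /w/ transparent; 15 /ɔ/ → [+ATR]; 16 /ʊ/ → [+ATR]; word edge.
From /e/ at 13 leftward: 12 /e/ is itself a trigger — this domain ends here.

2 4 7 9 11 12 13 15 16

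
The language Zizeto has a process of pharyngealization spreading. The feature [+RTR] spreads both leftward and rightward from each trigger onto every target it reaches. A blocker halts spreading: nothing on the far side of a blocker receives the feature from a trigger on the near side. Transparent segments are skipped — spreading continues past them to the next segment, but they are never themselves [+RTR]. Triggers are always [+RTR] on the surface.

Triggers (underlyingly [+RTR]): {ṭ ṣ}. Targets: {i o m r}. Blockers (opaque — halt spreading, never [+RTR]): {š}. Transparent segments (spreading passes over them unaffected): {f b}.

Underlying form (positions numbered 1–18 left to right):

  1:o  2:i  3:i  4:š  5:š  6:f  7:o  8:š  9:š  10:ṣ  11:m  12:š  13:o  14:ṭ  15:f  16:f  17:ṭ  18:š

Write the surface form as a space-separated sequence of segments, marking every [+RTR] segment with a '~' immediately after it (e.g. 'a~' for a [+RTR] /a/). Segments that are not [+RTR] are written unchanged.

o i i š š f o š š ṣ~ m~ š o~ ṭ~ f f ṭ~ š

From /ṣ/ at 10 rightward: 11 /m/ → [+RTR]; 12 /š/ blocks.
From /ṣ/ at 10 leftward: 9 /š/ blocks.
From /ṭ/ at 14 rightward: 15 /f/ transparent; 16 /f/ transparent; 17 /ṭ/ is itself a trigger — this domain ends here.
From /ṭ/ at 14 leftward: 13 /o/ → [+RTR]; 12 /š/ blocks.
From /ṭ/ at 17 rightward: 18 /š/ blocks.
From /ṭ/ at 17 leftward: 16 /f/ transparent; 15 /f/ transparent; 14 /ṭ/ is itself a trigger — this domain ends here.
Targets with no active source: positions 1 2 3 7 stay [-emphatic].
[+RTR] positions on the surface: 10 11 13 14 17.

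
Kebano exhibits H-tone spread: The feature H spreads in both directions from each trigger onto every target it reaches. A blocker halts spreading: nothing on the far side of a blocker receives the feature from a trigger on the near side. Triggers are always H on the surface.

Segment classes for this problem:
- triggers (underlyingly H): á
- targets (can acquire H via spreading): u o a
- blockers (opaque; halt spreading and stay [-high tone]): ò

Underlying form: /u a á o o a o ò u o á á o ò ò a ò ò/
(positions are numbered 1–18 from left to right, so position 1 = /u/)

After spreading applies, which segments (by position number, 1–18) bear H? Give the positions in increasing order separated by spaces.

1 2 3 4 5 6 7 9 10 11 12 13

From /á/ at 3 rightward: 4 /o/ → H; 5 /o/ → H; 6 /a/ → H; 7 /o/ → H; 8 /ò/ blocks.
From /á/ at 3 leftward: 2 /a/ → H; 1 /u/ → H; word edge.
From /á/ at 11 rightward: 12 /á/ is itself a trigger — this domain ends here.
From /á/ at 11 leftward: 10 /o/ → H; 9 /u/ → H; 8 /ò/ blocks.
From /á/ at 12 rightward: 13 /o/ → H; 14 /ò/ blocks.
From /á/ at 12 leftward: 11 /á/ is itself a trigger — this domain ends here.
Target with no active source: position 16 stays [-high tone].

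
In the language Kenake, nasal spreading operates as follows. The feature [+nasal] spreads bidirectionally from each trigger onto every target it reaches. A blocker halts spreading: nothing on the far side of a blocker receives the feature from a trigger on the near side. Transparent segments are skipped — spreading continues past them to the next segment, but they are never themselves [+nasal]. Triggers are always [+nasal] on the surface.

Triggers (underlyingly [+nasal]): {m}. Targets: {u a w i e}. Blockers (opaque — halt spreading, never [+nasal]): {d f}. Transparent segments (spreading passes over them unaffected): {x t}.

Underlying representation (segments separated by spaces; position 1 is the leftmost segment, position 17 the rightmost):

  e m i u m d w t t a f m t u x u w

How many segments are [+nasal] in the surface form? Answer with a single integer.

From /m/ at 2 rightward: 3 /i/ → [+nasal]; 4 /u/ → [+nasal]; 5 /m/ is itself a trigger — this domain ends here.
From /m/ at 2 leftward: 1 /e/ → [+nasal]; word edge.
From /m/ at 5 rightward: 6 /d/ blocks.
From /m/ at 5 leftward: 4 /u/ → [+nasal]; 3 /i/ → [+nasal]; 2 /m/ is itself a trigger — this domain ends here.
From /m/ at 12 rightward: 13 /t/ transparent; 14 /u/ → [+nasal]; 15 /x/ transparent; 16 /u/ → [+nasal]; 17 /w/ → [+nasal]; word edge.
From /m/ at 12 leftward: 11 /f/ blocks.
Targets with no active source: positions 7 10 stay [-nasal].
[+nasal] positions on the surface: 1 2 3 4 5 12 14 16 17.

9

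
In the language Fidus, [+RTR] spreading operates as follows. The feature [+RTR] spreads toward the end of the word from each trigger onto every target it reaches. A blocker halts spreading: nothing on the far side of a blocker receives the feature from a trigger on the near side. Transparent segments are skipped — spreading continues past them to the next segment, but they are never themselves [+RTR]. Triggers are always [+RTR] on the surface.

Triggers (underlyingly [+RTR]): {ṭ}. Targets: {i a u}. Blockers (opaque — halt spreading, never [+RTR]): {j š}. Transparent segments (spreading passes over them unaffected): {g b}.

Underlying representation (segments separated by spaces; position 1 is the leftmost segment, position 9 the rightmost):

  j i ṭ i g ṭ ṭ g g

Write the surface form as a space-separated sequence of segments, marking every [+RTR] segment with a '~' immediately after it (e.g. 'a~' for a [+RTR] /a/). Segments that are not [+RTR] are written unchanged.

j i ṭ~ i~ g ṭ~ ṭ~ g g

From /ṭ/ at 3 rightward: 4 /i/ → [+RTR]; 5 /g/ transparent; 6 /ṭ/ is itself a trigger — this domain ends here.
From /ṭ/ at 6 rightward: 7 /ṭ/ is itself a trigger — this domain ends here.
From /ṭ/ at 7 rightward: 8 /g/ transparent; 9 /g/ transparent; word edge.
Target with no active source: position 2 stays [-emphatic].
[+RTR] positions on the surface: 3 4 6 7.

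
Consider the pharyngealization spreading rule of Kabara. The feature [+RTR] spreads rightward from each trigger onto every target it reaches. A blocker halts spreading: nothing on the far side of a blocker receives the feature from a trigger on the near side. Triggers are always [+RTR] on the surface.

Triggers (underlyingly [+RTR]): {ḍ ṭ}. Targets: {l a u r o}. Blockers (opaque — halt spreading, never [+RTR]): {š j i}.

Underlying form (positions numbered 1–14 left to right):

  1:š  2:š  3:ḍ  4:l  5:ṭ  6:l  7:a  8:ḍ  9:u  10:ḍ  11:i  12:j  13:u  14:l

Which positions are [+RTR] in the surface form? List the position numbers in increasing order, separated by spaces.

From /ḍ/ at 3 rightward: 4 /l/ → [+RTR]; 5 /ṭ/ is itself a trigger — this domain ends here.
From /ṭ/ at 5 rightward: 6 /l/ → [+RTR]; 7 /a/ → [+RTR]; 8 /ḍ/ is itself a trigger — this domain ends here.
From /ḍ/ at 8 rightward: 9 /u/ → [+RTR]; 10 /ḍ/ is itself a trigger — this domain ends here.
From /ḍ/ at 10 rightward: 11 /i/ blocks.
Targets with no active source: positions 13 14 stay [-emphatic].

3 4 5 6 7 8 9 10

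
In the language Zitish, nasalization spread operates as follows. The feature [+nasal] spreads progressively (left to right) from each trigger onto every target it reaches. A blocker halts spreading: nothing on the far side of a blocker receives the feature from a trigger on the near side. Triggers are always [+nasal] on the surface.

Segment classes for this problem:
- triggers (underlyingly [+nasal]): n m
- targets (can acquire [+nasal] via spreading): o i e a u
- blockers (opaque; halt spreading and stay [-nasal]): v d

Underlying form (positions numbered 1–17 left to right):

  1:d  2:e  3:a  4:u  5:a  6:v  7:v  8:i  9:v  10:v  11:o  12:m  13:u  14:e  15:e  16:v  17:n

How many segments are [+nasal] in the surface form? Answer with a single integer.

From /m/ at 12 rightward: 13 /u/ → [+nasal]; 14 /e/ → [+nasal]; 15 /e/ → [+nasal]; 16 /v/ blocks.
From /n/ at 17 rightward: word edge.
Targets with no active source: positions 2 3 4 5 8 11 stay [-nasal].
[+nasal] positions on the surface: 12 13 14 15 17.

5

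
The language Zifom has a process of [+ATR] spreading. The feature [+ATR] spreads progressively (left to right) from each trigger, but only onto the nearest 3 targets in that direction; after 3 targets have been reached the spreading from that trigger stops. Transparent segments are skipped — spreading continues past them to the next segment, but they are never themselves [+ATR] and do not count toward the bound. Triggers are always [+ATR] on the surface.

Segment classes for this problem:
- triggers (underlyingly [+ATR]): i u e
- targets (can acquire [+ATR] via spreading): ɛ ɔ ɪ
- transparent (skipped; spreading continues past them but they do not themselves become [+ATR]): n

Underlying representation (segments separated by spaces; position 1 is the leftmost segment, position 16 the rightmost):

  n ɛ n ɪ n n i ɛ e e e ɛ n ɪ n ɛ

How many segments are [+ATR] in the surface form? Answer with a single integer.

8

From /i/ at 7 rightward: 8 /ɛ/ → [+ATR]; 9 /e/ is itself a trigger — this domain ends here.
From /e/ at 9 rightward: 10 /e/ is itself a trigger — this domain ends here.
From /e/ at 10 rightward: 11 /e/ is itself a trigger — this domain ends here.
From /e/ at 11 rightward: 12 /ɛ/ → [+ATR]; 13 /n/ transparent; 14 /ɪ/ → [+ATR]; 15 /n/ transparent; 16 /ɛ/ → [+ATR]; bound reached.
Targets with no active source: positions 2 4 stay [-ATR].
[+ATR] positions on the surface: 7 8 9 10 11 12 14 16.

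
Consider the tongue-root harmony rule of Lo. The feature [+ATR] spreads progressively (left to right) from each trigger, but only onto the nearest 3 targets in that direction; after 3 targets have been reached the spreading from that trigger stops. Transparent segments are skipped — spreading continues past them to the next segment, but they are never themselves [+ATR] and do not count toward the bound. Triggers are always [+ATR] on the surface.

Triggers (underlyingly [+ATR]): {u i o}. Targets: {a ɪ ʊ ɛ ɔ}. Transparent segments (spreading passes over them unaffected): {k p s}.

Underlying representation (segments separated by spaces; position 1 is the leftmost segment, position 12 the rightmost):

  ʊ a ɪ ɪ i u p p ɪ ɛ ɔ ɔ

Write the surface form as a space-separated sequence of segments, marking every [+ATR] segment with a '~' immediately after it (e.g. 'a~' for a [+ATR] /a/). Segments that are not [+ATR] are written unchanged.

From /i/ at 5 rightward: 6 /u/ is itself a trigger — this domain ends here.
From /u/ at 6 rightward: 7 /p/ transparent; 8 /p/ transparent; 9 /ɪ/ → [+ATR]; 10 /ɛ/ → [+ATR]; 11 /ɔ/ → [+ATR]; bound reached.
Targets with no active source: positions 1 2 3 4 12 stay [-ATR].
[+ATR] positions on the surface: 5 6 9 10 11.

ʊ a ɪ ɪ i~ u~ p p ɪ~ ɛ~ ɔ~ ɔ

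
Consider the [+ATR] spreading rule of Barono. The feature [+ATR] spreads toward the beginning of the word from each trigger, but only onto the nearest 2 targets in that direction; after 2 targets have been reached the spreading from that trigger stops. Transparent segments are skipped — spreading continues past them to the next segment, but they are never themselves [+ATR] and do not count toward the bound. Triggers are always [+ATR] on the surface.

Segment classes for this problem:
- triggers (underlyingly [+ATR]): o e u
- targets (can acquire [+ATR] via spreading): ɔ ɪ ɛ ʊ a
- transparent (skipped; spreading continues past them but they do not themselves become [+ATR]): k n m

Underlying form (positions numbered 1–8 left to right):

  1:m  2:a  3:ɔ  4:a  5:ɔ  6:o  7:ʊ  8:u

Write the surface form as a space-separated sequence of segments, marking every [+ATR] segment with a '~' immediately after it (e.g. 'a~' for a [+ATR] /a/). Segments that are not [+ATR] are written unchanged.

m a ɔ a~ ɔ~ o~ ʊ~ u~

From /o/ at 6 leftward: 5 /ɔ/ → [+ATR]; 4 /a/ → [+ATR]; bound reached.
From /u/ at 8 leftward: 7 /ʊ/ → [+ATR]; 6 /o/ is itself a trigger — this domain ends here.
Targets with no active source: positions 2 3 stay [-ATR].
[+ATR] positions on the surface: 4 5 6 7 8.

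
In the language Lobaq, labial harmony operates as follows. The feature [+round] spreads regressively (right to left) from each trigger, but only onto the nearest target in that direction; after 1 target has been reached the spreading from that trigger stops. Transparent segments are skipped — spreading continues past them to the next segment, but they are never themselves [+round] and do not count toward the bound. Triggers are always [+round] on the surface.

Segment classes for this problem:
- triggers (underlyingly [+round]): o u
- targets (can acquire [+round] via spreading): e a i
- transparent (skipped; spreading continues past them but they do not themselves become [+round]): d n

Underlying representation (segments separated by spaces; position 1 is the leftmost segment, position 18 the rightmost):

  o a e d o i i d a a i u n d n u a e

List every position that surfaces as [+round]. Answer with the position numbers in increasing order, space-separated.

1 3 5 11 12 16

From /o/ at 1 leftward: word edge.
From /o/ at 5 leftward: 4 /d/ transparent; 3 /e/ → [+round]; bound reached.
From /u/ at 12 leftward: 11 /i/ → [+round]; bound reached.
From /u/ at 16 leftward: 15 /n/ transparent; 14 /d/ transparent; 13 /n/ transparent; 12 /u/ is itself a trigger — this domain ends here.
Targets with no active source: positions 2 6 7 9 10 17 18 stay [-round].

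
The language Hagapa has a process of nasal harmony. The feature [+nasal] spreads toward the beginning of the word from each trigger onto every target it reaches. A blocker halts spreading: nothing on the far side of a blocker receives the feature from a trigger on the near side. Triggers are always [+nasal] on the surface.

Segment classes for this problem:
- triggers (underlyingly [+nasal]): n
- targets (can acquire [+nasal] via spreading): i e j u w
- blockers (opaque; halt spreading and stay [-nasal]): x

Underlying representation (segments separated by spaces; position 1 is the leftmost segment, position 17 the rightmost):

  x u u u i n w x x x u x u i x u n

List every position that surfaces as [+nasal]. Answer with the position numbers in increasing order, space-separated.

From /n/ at 6 leftward: 5 /i/ → [+nasal]; 4 /u/ → [+nasal]; 3 /u/ → [+nasal]; 2 /u/ → [+nasal]; 1 /x/ blocks.
From /n/ at 17 leftward: 16 /u/ → [+nasal]; 15 /x/ blocks.
Targets with no active source: positions 7 11 13 14 stay [-nasal].

2 3 4 5 6 16 17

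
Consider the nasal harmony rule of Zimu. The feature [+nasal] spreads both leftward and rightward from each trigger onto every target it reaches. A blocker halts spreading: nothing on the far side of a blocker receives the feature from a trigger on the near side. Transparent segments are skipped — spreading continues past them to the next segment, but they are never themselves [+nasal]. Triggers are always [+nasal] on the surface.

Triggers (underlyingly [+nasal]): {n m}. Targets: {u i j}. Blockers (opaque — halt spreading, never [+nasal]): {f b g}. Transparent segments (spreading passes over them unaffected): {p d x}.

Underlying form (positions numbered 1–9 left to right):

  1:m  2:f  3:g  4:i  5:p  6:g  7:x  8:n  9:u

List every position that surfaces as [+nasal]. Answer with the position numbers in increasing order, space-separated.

From /m/ at 1 rightward: 2 /f/ blocks.
From /m/ at 1 leftward: word edge.
From /n/ at 8 rightward: 9 /u/ → [+nasal]; word edge.
From /n/ at 8 leftward: 7 /x/ transparent; 6 /g/ blocks.
Target with no active source: position 4 stays [-nasal].

1 8 9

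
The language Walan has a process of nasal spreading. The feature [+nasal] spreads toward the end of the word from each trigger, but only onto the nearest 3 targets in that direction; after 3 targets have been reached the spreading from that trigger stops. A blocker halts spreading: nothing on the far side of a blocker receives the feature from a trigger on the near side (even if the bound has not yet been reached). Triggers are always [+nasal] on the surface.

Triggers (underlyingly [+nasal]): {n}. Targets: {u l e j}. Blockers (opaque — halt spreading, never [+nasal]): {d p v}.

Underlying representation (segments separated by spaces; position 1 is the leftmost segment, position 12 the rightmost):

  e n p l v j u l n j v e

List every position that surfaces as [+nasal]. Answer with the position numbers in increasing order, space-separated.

From /n/ at 2 rightward: 3 /p/ blocks.
From /n/ at 9 rightward: 10 /j/ → [+nasal]; 11 /v/ blocks.
Targets with no active source: positions 1 4 6 7 8 12 stay [-nasal].

2 9 10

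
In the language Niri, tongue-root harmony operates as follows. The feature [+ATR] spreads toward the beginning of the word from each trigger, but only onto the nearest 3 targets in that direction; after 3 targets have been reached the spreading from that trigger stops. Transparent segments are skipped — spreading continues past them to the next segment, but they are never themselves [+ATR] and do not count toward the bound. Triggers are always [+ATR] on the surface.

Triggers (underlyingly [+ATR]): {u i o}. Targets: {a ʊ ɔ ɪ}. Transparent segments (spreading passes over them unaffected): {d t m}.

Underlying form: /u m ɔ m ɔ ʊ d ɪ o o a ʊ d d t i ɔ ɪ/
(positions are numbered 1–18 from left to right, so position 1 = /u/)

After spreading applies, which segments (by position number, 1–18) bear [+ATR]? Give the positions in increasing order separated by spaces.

1 5 6 8 9 10 11 12 16

From /u/ at 1 leftward: word edge.
From /o/ at 9 leftward: 8 /ɪ/ → [+ATR]; 7 /d/ transparent; 6 /ʊ/ → [+ATR]; 5 /ɔ/ → [+ATR]; bound reached.
From /o/ at 10 leftward: 9 /o/ is itself a trigger — this domain ends here.
From /i/ at 16 leftward: 15 /t/ transparent; 14 /d/ transparent; 13 /d/ transparent; 12 /ʊ/ → [+ATR]; 11 /a/ → [+ATR]; 10 /o/ is itself a trigger — this domain ends here.
Targets with no active source: positions 3 17 18 stay [-ATR].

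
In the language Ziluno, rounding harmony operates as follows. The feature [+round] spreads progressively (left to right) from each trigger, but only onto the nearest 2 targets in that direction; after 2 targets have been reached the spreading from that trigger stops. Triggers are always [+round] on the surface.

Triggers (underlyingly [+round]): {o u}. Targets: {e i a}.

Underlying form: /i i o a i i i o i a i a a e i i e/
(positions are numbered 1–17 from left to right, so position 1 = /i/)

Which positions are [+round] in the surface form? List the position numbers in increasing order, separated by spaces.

From /o/ at 3 rightward: 4 /a/ → [+round]; 5 /i/ → [+round]; bound reached.
From /o/ at 8 rightward: 9 /i/ → [+round]; 10 /a/ → [+round]; bound reached.
Targets with no active source: positions 1 2 6 7 11 12 13 14 15 16 17 stay [-round].

3 4 5 8 9 10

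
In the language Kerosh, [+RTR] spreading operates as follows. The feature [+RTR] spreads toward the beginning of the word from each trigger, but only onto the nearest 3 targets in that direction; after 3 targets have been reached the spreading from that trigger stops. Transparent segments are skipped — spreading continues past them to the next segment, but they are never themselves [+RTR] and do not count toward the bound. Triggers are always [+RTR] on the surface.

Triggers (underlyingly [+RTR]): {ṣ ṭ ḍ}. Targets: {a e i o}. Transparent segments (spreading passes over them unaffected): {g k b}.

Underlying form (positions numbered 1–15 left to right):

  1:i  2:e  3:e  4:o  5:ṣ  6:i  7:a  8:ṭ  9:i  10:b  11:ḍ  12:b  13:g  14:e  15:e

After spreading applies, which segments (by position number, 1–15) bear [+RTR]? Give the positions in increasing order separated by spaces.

2 3 4 5 6 7 8 9 11

From /ṣ/ at 5 leftward: 4 /o/ → [+RTR]; 3 /e/ → [+RTR]; 2 /e/ → [+RTR]; bound reached.
From /ṭ/ at 8 leftward: 7 /a/ → [+RTR]; 6 /i/ → [+RTR]; 5 /ṣ/ is itself a trigger — this domain ends here.
From /ḍ/ at 11 leftward: 10 /b/ transparent; 9 /i/ → [+RTR]; 8 /ṭ/ is itself a trigger — this domain ends here.
Targets with no active source: positions 1 14 15 stay [-emphatic].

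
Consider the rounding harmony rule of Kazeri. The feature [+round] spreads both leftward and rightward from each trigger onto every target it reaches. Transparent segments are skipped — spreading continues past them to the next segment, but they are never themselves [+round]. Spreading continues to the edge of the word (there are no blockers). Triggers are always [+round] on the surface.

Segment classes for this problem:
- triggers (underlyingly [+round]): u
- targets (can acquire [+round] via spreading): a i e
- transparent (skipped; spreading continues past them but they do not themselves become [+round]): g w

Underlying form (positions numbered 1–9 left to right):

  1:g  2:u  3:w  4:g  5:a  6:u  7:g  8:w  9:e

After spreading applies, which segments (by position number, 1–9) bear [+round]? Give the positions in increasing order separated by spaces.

2 5 6 9

From /u/ at 2 rightward: 3 /w/ transparent; 4 /g/ transparent; 5 /a/ → [+round]; 6 /u/ is itself a trigger — this domain ends here.
From /u/ at 2 leftward: 1 /g/ transparent; word edge.
From /u/ at 6 rightward: 7 /g/ transparent; 8 /w/ transparent; 9 /e/ → [+round]; word edge.
From /u/ at 6 leftward: 5 /a/ → [+round]; 4 /g/ transparent; 3 /w/ transparent; 2 /u/ is itself a trigger — this domain ends here.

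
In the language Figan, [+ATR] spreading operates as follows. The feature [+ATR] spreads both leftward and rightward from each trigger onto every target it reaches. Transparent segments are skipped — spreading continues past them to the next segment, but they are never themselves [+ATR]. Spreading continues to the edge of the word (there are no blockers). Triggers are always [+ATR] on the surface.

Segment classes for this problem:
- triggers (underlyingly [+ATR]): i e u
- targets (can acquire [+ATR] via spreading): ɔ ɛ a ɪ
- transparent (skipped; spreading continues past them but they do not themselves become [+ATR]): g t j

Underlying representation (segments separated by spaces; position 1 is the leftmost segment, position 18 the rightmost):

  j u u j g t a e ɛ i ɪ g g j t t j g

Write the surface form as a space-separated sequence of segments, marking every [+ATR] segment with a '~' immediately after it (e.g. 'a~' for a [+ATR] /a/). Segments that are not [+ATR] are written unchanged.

j u~ u~ j g t a~ e~ ɛ~ i~ ɪ~ g g j t t j g

From /u/ at 2 rightward: 3 /u/ is itself a trigger — this domain ends here.
From /u/ at 2 leftward: 1 /j/ transparent; word edge.
From /u/ at 3 rightward: 4 /j/ transparent; 5 /g/ transparent; 6 /t/ transparent; 7 /a/ → [+ATR]; 8 /e/ is itself a trigger — this domain ends here.
From /u/ at 3 leftward: 2 /u/ is itself a trigger — this domain ends here.
From /e/ at 8 rightward: 9 /ɛ/ → [+ATR]; 10 /i/ is itself a trigger — this domain ends here.
From /e/ at 8 leftward: 7 /a/ → [+ATR]; 6 /t/ transparent; 5 /g/ transparent; 4 /j/ transparent; 3 /u/ is itself a trigger — this domain ends here.
From /i/ at 10 rightward: 11 /ɪ/ → [+ATR]; 12 /g/ transparent; 13 /g/ transparent; 14 /j/ transparent; 15 /t/ transparent; 16 /t/ transparent; 17 /j/ transparent; 18 /g/ transparent; word edge.
From /i/ at 10 leftward: 9 /ɛ/ → [+ATR]; 8 /e/ is itself a trigger — this domain ends here.
[+ATR] positions on the surface: 2 3 7 8 9 10 11.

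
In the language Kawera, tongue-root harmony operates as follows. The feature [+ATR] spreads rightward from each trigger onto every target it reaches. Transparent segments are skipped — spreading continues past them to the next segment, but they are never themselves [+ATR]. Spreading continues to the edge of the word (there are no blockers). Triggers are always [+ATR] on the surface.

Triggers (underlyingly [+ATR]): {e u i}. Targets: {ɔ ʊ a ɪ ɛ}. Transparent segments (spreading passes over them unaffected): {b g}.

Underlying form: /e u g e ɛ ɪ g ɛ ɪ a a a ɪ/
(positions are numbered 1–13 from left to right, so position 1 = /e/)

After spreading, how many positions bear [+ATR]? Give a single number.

11

From /e/ at 1 rightward: 2 /u/ is itself a trigger — this domain ends here.
From /u/ at 2 rightward: 3 /g/ transparent; 4 /e/ is itself a trigger — this domain ends here.
From /e/ at 4 rightward: 5 /ɛ/ → [+ATR]; 6 /ɪ/ → [+ATR]; 7 /g/ transparent; 8 /ɛ/ → [+ATR]; 9 /ɪ/ → [+ATR]; 10 /a/ → [+ATR]; 11 /a/ → [+ATR]; 12 /a/ → [+ATR]; 13 /ɪ/ → [+ATR]; word edge.
[+ATR] positions on the surface: 1 2 4 5 6 8 9 10 11 12 13.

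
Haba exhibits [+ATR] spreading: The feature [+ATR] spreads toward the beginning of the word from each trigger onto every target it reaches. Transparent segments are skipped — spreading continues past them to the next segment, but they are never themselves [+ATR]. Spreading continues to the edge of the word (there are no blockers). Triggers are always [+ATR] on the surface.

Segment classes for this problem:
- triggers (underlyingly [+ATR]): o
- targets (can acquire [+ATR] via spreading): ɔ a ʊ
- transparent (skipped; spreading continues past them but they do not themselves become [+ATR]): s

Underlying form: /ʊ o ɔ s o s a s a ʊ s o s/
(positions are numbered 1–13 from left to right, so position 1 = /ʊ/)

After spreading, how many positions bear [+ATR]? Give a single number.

From /o/ at 2 leftward: 1 /ʊ/ → [+ATR]; word edge.
From /o/ at 5 leftward: 4 /s/ transparent; 3 /ɔ/ → [+ATR]; 2 /o/ is itself a trigger — this domain ends here.
From /o/ at 12 leftward: 11 /s/ transparent; 10 /ʊ/ → [+ATR]; 9 /a/ → [+ATR]; 8 /s/ transparent; 7 /a/ → [+ATR]; 6 /s/ transparent; 5 /o/ is itself a trigger — this domain ends here.
[+ATR] positions on the surface: 1 2 3 5 7 9 10 12.

8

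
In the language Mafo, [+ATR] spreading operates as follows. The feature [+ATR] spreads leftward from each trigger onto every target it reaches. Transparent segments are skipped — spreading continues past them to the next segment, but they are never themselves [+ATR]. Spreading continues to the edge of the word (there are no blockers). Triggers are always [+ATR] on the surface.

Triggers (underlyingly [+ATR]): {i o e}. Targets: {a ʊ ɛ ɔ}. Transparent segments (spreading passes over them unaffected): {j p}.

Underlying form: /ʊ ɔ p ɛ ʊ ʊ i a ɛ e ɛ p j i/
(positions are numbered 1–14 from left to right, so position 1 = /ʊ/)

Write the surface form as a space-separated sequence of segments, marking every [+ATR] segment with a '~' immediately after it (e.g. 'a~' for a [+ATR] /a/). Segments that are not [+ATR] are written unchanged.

ʊ~ ɔ~ p ɛ~ ʊ~ ʊ~ i~ a~ ɛ~ e~ ɛ~ p j i~

From /i/ at 7 leftward: 6 /ʊ/ → [+ATR]; 5 /ʊ/ → [+ATR]; 4 /ɛ/ → [+ATR]; 3 /p/ transparent; 2 /ɔ/ → [+ATR]; 1 /ʊ/ → [+ATR]; word edge.
From /e/ at 10 leftward: 9 /ɛ/ → [+ATR]; 8 /a/ → [+ATR]; 7 /i/ is itself a trigger — this domain ends here.
From /i/ at 14 leftward: 13 /j/ transparent; 12 /p/ transparent; 11 /ɛ/ → [+ATR]; 10 /e/ is itself a trigger — this domain ends here.
[+ATR] positions on the surface: 1 2 4 5 6 7 8 9 10 11 14.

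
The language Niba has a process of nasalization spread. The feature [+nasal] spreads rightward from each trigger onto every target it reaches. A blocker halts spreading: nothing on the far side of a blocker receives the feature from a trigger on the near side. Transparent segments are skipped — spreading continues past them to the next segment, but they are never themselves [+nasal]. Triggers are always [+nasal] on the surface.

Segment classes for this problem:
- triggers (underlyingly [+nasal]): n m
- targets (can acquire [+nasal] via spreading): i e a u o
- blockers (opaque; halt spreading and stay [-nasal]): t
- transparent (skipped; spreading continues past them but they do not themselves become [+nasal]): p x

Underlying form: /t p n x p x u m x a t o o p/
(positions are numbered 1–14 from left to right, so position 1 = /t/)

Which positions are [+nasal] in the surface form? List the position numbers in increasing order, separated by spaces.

From /n/ at 3 rightward: 4 /x/ transparent; 5 /p/ transparent; 6 /x/ transparent; 7 /u/ → [+nasal]; 8 /m/ is itself a trigger — this domain ends here.
From /m/ at 8 rightward: 9 /x/ transparent; 10 /a/ → [+nasal]; 11 /t/ blocks.
Targets with no active source: positions 12 13 stay [-nasal].

3 7 8 10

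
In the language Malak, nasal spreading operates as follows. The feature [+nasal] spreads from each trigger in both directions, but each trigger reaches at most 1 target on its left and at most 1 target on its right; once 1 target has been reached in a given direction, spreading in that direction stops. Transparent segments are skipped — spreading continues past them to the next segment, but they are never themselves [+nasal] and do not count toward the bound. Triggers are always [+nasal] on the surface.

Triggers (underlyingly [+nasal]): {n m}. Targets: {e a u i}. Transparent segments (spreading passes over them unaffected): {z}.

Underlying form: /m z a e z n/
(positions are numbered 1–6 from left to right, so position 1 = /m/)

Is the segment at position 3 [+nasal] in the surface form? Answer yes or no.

yes

From /m/ at 1 rightward: 2 /z/ transparent; 3 /a/ → [+nasal]; bound reached.
From /m/ at 1 leftward: word edge.
From /n/ at 6 rightward: word edge.
From /n/ at 6 leftward: 5 /z/ transparent; 4 /e/ → [+nasal]; bound reached.
[+nasal] positions on the surface: 1 3 4 6.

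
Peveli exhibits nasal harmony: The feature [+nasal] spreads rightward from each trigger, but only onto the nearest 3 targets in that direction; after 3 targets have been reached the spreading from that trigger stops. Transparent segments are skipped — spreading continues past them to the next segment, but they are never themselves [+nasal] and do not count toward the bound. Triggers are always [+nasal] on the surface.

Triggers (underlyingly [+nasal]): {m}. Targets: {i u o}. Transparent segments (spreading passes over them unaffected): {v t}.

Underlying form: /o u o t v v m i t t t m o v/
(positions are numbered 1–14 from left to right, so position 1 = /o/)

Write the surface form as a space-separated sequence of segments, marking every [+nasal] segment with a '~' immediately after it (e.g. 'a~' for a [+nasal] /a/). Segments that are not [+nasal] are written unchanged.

From /m/ at 7 rightward: 8 /i/ → [+nasal]; 9 /t/ transparent; 10 /t/ transparent; 11 /t/ transparent; 12 /m/ is itself a trigger — this domain ends here.
From /m/ at 12 rightward: 13 /o/ → [+nasal]; 14 /v/ transparent; word edge.
Targets with no active source: positions 1 2 3 stay [-nasal].
[+nasal] positions on the surface: 7 8 12 13.

o u o t v v m~ i~ t t t m~ o~ v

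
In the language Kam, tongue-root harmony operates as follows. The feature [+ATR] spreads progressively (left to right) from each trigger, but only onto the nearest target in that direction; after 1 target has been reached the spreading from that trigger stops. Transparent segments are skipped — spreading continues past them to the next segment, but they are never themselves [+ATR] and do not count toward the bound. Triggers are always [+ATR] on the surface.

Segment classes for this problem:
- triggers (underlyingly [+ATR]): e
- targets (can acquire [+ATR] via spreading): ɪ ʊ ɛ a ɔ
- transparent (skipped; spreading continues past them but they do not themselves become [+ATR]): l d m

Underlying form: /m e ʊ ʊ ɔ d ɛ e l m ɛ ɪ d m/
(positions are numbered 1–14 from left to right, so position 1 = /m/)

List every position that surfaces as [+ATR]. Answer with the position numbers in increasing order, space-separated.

2 3 8 11

From /e/ at 2 rightward: 3 /ʊ/ → [+ATR]; bound reached.
From /e/ at 8 rightward: 9 /l/ transparent; 10 /m/ transparent; 11 /ɛ/ → [+ATR]; bound reached.
Targets with no active source: positions 4 5 7 12 stay [-ATR].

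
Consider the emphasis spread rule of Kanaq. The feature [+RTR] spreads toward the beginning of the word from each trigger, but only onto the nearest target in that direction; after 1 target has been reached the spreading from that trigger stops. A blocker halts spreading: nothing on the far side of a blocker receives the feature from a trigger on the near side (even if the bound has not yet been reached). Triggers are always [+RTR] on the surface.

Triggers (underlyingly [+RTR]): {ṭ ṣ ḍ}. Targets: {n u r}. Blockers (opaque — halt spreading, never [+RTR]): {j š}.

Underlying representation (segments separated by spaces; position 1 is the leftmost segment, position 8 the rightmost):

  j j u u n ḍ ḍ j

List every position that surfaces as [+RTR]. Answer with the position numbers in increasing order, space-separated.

From /ḍ/ at 6 leftward: 5 /n/ → [+RTR]; bound reached.
From /ḍ/ at 7 leftward: 6 /ḍ/ is itself a trigger — this domain ends here.
Targets with no active source: positions 3 4 stay [-emphatic].

5 6 7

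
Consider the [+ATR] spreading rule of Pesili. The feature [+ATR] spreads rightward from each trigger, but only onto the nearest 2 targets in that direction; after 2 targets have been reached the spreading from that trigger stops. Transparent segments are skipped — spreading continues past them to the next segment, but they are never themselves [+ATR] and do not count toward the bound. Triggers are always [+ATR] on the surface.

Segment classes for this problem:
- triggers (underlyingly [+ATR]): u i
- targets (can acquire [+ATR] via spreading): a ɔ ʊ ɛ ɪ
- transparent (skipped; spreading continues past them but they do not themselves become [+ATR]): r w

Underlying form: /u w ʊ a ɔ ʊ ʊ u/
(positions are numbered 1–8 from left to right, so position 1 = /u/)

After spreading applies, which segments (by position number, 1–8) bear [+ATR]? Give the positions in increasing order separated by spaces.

From /u/ at 1 rightward: 2 /w/ transparent; 3 /ʊ/ → [+ATR]; 4 /a/ → [+ATR]; bound reached.
From /u/ at 8 rightward: word edge.
Targets with no active source: positions 5 6 7 stay [-ATR].

1 3 4 8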